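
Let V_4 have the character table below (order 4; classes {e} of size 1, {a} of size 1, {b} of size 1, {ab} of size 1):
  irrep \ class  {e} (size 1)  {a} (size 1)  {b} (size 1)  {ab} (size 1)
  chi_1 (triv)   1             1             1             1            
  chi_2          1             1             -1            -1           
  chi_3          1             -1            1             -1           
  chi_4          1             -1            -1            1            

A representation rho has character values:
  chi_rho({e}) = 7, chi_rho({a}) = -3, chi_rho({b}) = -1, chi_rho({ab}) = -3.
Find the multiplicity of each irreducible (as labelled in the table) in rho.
Multiplicities: chi_1: 0, chi_2: 2, chi_3: 3, chi_4: 2.

Derivation: Use <chi_rho, chi> = (1/|G|) sum_C |C| * chi_rho(C) * conj(chi(C)) with |G| = 4 for each irreducible chi in the table:
  <chi_rho, chi_1> = (1/4)[1*(7)*conj(1) + 1*(-3)*conj(1) + 1*(-1)*conj(1) + 1*(-3)*conj(1)]
      = (1/4)[(7) + (-3) + (-1) + (-3)] = 0/4 = 0
  <chi_rho, chi_2> = (1/4)[1*(7)*conj(1) + 1*(-3)*conj(1) + 1*(-1)*conj(-1) + 1*(-3)*conj(-1)]
      = (1/4)[(7) + (-3) + (1) + (3)] = 8/4 = 2
  <chi_rho, chi_3> = (1/4)[1*(7)*conj(1) + 1*(-3)*conj(-1) + 1*(-1)*conj(1) + 1*(-3)*conj(-1)]
      = (1/4)[(7) + (3) + (-1) + (3)] = 12/4 = 3
  <chi_rho, chi_4> = (1/4)[1*(7)*conj(1) + 1*(-3)*conj(-1) + 1*(-1)*conj(-1) + 1*(-3)*conj(1)]
      = (1/4)[(7) + (3) + (1) + (-3)] = 8/4 = 2
Dimension check: dim(rho) = sum (mult * dim) = 0*1 + 2*1 + 3*1 + 2*1 = 7 = chi_rho(e) = 7.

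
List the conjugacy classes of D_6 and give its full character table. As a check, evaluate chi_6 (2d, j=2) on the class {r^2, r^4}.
Conjugacy classes: {e} of size 1, {r^3} of size 1, {r^1, r^5} of size 2, {r^2, r^4} of size 2, {s, sr^2, ...} of size 3, {sr, sr^3, ...} of size 3.
Character table:
  irrep \ class              {e} (size 1)  {r^3} (size 1)  {r^1, r^5} (size 2)  {r^2, r^4} (size 2)  {s, sr^2, ...} (size 3)  {sr, sr^3, ...} (size 3)
  chi_1 (triv)               1             1               1                    1                    1                        1                       
  chi_2 (sign: r->1, s->-1)  1             1               1                    1                    -1                       -1                      
  chi_3 (r->-1, s->1)        1             -1              -1                   1                    1                        -1                      
  chi_4 (r->-1, s->-1)       1             -1              -1                   1                    -1                       1                       
  chi_5 (2d, j=1)            2             -2              1                    -1                   0                        0                       
  chi_6 (2d, j=2)            2             2               -1                   -1                   0                        0                       

Spot check: chi_6 (2d, j=2) on {r^2, r^4} = -1.

D_6 has order 2*6 = 12 with 6 conjugacy classes, hence 6 irreducibles. Sum of squared dims 1 + 1 + 1 + 1 + 4 + 4 = 12 = |G|. Linear characters come from the abelianisation; the 2-dimensional irreps have character r^k -> 2*cos(2*pi*j*k/6), reflections -> 0.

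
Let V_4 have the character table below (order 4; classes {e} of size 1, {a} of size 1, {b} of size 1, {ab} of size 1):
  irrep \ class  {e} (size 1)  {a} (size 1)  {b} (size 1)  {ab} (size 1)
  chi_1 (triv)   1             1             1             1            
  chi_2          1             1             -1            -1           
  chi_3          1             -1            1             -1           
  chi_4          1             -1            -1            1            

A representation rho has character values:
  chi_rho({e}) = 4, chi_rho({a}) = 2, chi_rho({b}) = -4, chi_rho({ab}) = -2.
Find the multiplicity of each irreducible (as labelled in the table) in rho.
Multiplicities: chi_1: 0, chi_2: 3, chi_3: 0, chi_4: 1.

Why: Use <chi_rho, chi> = (1/|G|) sum_C |C| * chi_rho(C) * conj(chi(C)) with |G| = 4 for each irreducible chi in the table:
  <chi_rho, chi_1> = (1/4)[1*(4)*conj(1) + 1*(2)*conj(1) + 1*(-4)*conj(1) + 1*(-2)*conj(1)]
      = (1/4)[(4) + (2) + (-4) + (-2)] = 0/4 = 0
  <chi_rho, chi_2> = (1/4)[1*(4)*conj(1) + 1*(2)*conj(1) + 1*(-4)*conj(-1) + 1*(-2)*conj(-1)]
      = (1/4)[(4) + (2) + (4) + (2)] = 12/4 = 3
  <chi_rho, chi_3> = (1/4)[1*(4)*conj(1) + 1*(2)*conj(-1) + 1*(-4)*conj(1) + 1*(-2)*conj(-1)]
      = (1/4)[(4) + (-2) + (-4) + (2)] = 0/4 = 0
  <chi_rho, chi_4> = (1/4)[1*(4)*conj(1) + 1*(2)*conj(-1) + 1*(-4)*conj(-1) + 1*(-2)*conj(1)]
      = (1/4)[(4) + (-2) + (4) + (-2)] = 4/4 = 1
Dimension check: dim(rho) = sum (mult * dim) = 0*1 + 3*1 + 0*1 + 1*1 = 4 = chi_rho(e) = 4.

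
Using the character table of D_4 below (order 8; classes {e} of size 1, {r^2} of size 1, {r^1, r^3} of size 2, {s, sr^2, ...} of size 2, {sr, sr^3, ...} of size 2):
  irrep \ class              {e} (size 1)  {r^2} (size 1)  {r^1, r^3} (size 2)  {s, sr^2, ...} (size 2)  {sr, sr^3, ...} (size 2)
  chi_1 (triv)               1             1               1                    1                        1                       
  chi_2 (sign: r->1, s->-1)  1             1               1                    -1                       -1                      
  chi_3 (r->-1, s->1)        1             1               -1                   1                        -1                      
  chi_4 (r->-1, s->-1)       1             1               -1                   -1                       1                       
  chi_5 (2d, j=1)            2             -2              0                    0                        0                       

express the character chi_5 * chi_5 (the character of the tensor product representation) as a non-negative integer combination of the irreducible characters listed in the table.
chi_5 tensor chi_5 = chi_1 + chi_2 + chi_3 + chi_4 (all other irreducibles have multiplicity 0).

The character of a tensor product is the pointwise product (chi_5 * chi_5)(C) = chi_5(C) * chi_5(C):
  {e}: (2)*(2), {r^2}: (-2)*(-2), {r^1, r^3}: (0)*(0), {s, sr^2, ...}: (0)*(0), {sr, sr^3, ...}: (0)*(0)
so (chi_5 * chi_5) takes values
  {e} -> 4, {r^2} -> 4, {r^1, r^3} -> 0, {s, sr^2, ...} -> 0, {sr, sr^3, ...} -> 0.
Now take the inner product of this character with each irreducible chi from the table, <chi_5*chi_5, chi> = (1/8) sum_C |C| (chi_5*chi_5)(C) conj(chi(C)):
  <chi_5*chi_5, chi_1> = (1/8)[1*(4)*conj(1) + 1*(4)*conj(1) + 2*(0)*conj(1) + 2*(0)*conj(1) + 2*(0)*conj(1)]
      = (1/8)[(4) + (4) + (0) + (0) + (0)] = 8/8 = 1
  <chi_5*chi_5, chi_2> = (1/8)[1*(4)*conj(1) + 1*(4)*conj(1) + 2*(0)*conj(1) + 2*(0)*conj(-1) + 2*(0)*conj(-1)]
      = (1/8)[(4) + (4) + (0) + (0) + (0)] = 8/8 = 1
  <chi_5*chi_5, chi_3> = (1/8)[1*(4)*conj(1) + 1*(4)*conj(1) + 2*(0)*conj(-1) + 2*(0)*conj(1) + 2*(0)*conj(-1)]
      = (1/8)[(4) + (4) + (0) + (0) + (0)] = 8/8 = 1
  <chi_5*chi_5, chi_4> = (1/8)[1*(4)*conj(1) + 1*(4)*conj(1) + 2*(0)*conj(-1) + 2*(0)*conj(-1) + 2*(0)*conj(1)]
      = (1/8)[(4) + (4) + (0) + (0) + (0)] = 8/8 = 1
  <chi_5*chi_5, chi_5> = (1/8)[1*(4)*conj(2) + 1*(4)*conj(-2) + 2*(0)*conj(0) + 2*(0)*conj(0) + 2*(0)*conj(0)]
      = (1/8)[(8) + (-8) + (0) + (0) + (0)] = 0/8 = 0
Hence the multiplicities are chi_1: 1, chi_2: 1, chi_3: 1, chi_4: 1. Dimension check: dim(chi_5)*dim(chi_5) = 2*2 = 4 and sum (mult * dim) = 1*1 + 1*1 + 1*1 + 1*1 = 4.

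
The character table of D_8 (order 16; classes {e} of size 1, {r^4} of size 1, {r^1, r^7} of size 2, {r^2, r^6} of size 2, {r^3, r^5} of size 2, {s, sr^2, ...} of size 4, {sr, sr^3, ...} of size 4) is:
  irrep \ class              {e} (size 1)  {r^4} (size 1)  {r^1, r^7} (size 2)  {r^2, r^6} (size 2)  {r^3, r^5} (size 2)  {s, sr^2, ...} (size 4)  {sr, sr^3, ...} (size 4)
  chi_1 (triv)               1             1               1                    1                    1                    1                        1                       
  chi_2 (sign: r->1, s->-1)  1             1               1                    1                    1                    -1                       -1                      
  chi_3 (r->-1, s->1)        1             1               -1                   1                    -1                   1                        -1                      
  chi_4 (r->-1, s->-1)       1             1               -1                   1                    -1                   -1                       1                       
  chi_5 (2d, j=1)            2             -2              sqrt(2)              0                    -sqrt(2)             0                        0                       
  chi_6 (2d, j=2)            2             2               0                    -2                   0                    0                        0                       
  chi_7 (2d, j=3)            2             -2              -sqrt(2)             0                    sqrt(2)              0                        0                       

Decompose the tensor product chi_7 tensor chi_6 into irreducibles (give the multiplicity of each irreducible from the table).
chi_7 tensor chi_6 = chi_5 + chi_7 (all other irreducibles have multiplicity 0).

Working: The character of a tensor product is the pointwise product (chi_7 * chi_6)(C) = chi_7(C) * chi_6(C):
  {e}: (2)*(2), {r^4}: (-2)*(2), {r^1, r^7}: (-sqrt(2))*(0), {r^2, r^6}: (0)*(-2), {r^3, r^5}: (sqrt(2))*(0), {s, sr^2, ...}: (0)*(0), {sr, sr^3, ...}: (0)*(0)
so (chi_7 * chi_6) takes values
  {e} -> 4, {r^4} -> -4, {r^1, r^7} -> 0, {r^2, r^6} -> 0, {r^3, r^5} -> 0, {s, sr^2, ...} -> 0, {sr, sr^3, ...} -> 0.
Now take the inner product of this character with each irreducible chi from the table, <chi_7*chi_6, chi> = (1/16) sum_C |C| (chi_7*chi_6)(C) conj(chi(C)):
  <chi_7*chi_6, chi_1> = (1/16)[1*(4)*conj(1) + 1*(-4)*conj(1) + 2*(0)*conj(1) + 2*(0)*conj(1) + 2*(0)*conj(1) + 4*(0)*conj(1) + 4*(0)*conj(1)]
      = (1/16)[(4) + (-4) + (0) + (0) + (0) + (0) + (0)] = 0/16 = 0
  <chi_7*chi_6, chi_2> = (1/16)[1*(4)*conj(1) + 1*(-4)*conj(1) + 2*(0)*conj(1) + 2*(0)*conj(1) + 2*(0)*conj(1) + 4*(0)*conj(-1) + 4*(0)*conj(-1)]
      = (1/16)[(4) + (-4) + (0) + (0) + (0) + (0) + (0)] = 0/16 = 0
  <chi_7*chi_6, chi_3> = (1/16)[1*(4)*conj(1) + 1*(-4)*conj(1) + 2*(0)*conj(-1) + 2*(0)*conj(1) + 2*(0)*conj(-1) + 4*(0)*conj(1) + 4*(0)*conj(-1)]
      = (1/16)[(4) + (-4) + (0) + (0) + (0) + (0) + (0)] = 0/16 = 0
  <chi_7*chi_6, chi_4> = (1/16)[1*(4)*conj(1) + 1*(-4)*conj(1) + 2*(0)*conj(-1) + 2*(0)*conj(1) + 2*(0)*conj(-1) + 4*(0)*conj(-1) + 4*(0)*conj(1)]
      = (1/16)[(4) + (-4) + (0) + (0) + (0) + (0) + (0)] = 0/16 = 0
  <chi_7*chi_6, chi_5> = (1/16)[1*(4)*conj(2) + 1*(-4)*conj(-2) + 2*(0)*conj(sqrt(2)) + 2*(0)*conj(0) + 2*(0)*conj(-sqrt(2)) + 4*(0)*conj(0) + 4*(0)*conj(0)]
      = (1/16)[(8) + (8) + (0) + (0) + (0) + (0) + (0)] = 16/16 = 1
  <chi_7*chi_6, chi_6> = (1/16)[1*(4)*conj(2) + 1*(-4)*conj(2) + 2*(0)*conj(0) + 2*(0)*conj(-2) + 2*(0)*conj(0) + 4*(0)*conj(0) + 4*(0)*conj(0)]
      = (1/16)[(8) + (-8) + (0) + (0) + (0) + (0) + (0)] = 0/16 = 0
  <chi_7*chi_6, chi_7> = (1/16)[1*(4)*conj(2) + 1*(-4)*conj(-2) + 2*(0)*conj(-sqrt(2)) + 2*(0)*conj(0) + 2*(0)*conj(sqrt(2)) + 4*(0)*conj(0) + 4*(0)*conj(0)]
      = (1/16)[(8) + (8) + (0) + (0) + (0) + (0) + (0)] = 16/16 = 1
Hence the multiplicities are chi_5: 1, chi_7: 1. Dimension check: dim(chi_7)*dim(chi_6) = 2*2 = 4 and sum (mult * dim) = 1*2 + 1*2 = 4.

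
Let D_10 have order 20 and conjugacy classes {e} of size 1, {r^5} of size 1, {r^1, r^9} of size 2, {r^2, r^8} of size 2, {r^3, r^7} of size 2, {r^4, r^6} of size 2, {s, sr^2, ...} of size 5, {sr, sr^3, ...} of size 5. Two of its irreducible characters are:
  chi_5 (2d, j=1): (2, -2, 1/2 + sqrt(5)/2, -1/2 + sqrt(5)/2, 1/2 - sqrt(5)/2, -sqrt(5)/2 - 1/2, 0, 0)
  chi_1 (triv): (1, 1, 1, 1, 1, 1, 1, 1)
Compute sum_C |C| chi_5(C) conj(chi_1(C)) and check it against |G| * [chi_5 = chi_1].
Sum = 0; so <chi_5, chi_1> = 0 (distinct irreducibles are orthogonal).

Derivation: Compute term by term over conjugacy classes (|C| * chi_5(C) * conj(chi_1(C))):
  1*(2)*conj(1) + 1*(-2)*conj(1) + 2*(1/2 + sqrt(5)/2)*conj(1) + 2*(-1/2 + sqrt(5)/2)*conj(1) + 2*(1/2 - sqrt(5)/2)*conj(1) + 2*(-sqrt(5)/2 - 1/2)*conj(1) + 5*(0)*conj(1) + 5*(0)*conj(1)
  = (2) + (-2) + (1 + sqrt(5)) + (-1 + sqrt(5)) + (1 - sqrt(5)) + (-sqrt(5) - 1) + (0) + (0)
  = 0.
Dividing by |G| = 20 gives 0/20 = 0, matching the row-orthogonality relation <chi_5, chi_1> = [chi_5 = chi_1].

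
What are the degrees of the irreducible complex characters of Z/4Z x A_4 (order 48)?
Dimensions: 1, 1, 1, 1, 1, 1, 1, 1, 1, 1, 1, 1, 3, 3, 3, 3

Derivation: There are 16 irreducibles (= number of conjugacy classes). Their dimensions d_i satisfy sum d_i^2 = |G| = 48: 1 + 1 + 1 + 1 + 1 + 1 + 1 + 1 + 1 + 1 + 1 + 1 + 9 + 9 + 9 + 9 = 48. (For the product with Z/4Z: each of the 4 1-dim characters of Z/4Z tensors with each irrep of A_4, giving 4 copies of each A_4-dimension.)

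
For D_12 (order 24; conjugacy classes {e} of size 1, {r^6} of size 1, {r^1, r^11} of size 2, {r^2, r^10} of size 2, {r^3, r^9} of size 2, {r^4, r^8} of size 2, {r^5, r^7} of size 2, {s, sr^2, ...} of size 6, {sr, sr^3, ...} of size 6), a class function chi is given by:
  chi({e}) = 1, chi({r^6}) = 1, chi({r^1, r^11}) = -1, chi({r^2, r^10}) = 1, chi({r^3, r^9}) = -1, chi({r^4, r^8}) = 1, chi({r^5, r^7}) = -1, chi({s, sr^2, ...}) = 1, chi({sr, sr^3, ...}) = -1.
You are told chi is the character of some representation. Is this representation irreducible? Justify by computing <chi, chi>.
Irreducible: <chi, chi> = 1.

<chi, chi> = (1/|G|) sum_C |C| * |chi(C)|^2 = (1/24)[1*|1|^2 + 1*|1|^2 + 2*|-1|^2 + 2*|1|^2 + 2*|-1|^2 + 2*|1|^2 + 2*|-1|^2 + 6*|1|^2 + 6*|-1|^2]
  = (1/24)[(1) + (1) + (2) + (2) + (2) + (2) + (2) + (6) + (6)] = 24/24 = 1.
A character is irreducible iff <chi, chi> = 1, so this representation is irreducible.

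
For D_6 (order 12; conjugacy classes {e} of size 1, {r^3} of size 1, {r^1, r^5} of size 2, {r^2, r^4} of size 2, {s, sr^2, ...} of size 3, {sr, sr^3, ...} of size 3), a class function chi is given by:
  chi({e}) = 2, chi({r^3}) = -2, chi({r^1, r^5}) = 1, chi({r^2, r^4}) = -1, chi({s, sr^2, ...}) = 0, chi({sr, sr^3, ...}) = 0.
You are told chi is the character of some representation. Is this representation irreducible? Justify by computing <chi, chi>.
Irreducible: <chi, chi> = 1.

Working: <chi, chi> = (1/|G|) sum_C |C| * |chi(C)|^2 = (1/12)[1*|2|^2 + 1*|-2|^2 + 2*|1|^2 + 2*|-1|^2 + 3*|0|^2 + 3*|0|^2]
  = (1/12)[(4) + (4) + (2) + (2) + (0) + (0)] = 12/12 = 1.
A character is irreducible iff <chi, chi> = 1, so this representation is irreducible.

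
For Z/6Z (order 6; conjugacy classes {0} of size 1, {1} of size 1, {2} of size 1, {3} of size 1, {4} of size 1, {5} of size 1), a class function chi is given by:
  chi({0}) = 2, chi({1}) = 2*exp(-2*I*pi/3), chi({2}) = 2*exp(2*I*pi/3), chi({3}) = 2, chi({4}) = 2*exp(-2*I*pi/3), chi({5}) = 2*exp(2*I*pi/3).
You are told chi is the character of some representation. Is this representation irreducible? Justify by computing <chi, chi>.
Not irreducible (reducible): <chi, chi> = 4 > 1.

Argument: <chi, chi> = (1/|G|) sum_C |C| * |chi(C)|^2 = (1/6)[1*|2|^2 + 1*|2*exp(-2*I*pi/3)|^2 + 1*|2*exp(2*I*pi/3)|^2 + 1*|2|^2 + 1*|2*exp(-2*I*pi/3)|^2 + 1*|2*exp(2*I*pi/3)|^2]
  = (1/6)[(4) + (4) + (4) + (4) + (4) + (4)] = 24/6 = 4.
(Exp terms are combined using exp(i*s)*conj(exp(i*t)) = exp(i*(s-t)), and sums of them are collapsed using the identity that for every m > 1 the m distinct m-th roots of unity sum to 0, e.g. 1 + exp(2*I*pi/3) + exp(-2*I*pi/3) = 0.)
A character is irreducible iff <chi, chi> = 1, so this representation is reducible.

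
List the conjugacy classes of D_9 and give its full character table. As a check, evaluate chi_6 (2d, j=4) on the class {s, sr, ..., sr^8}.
Conjugacy classes: {e} of size 1, {r^1, r^8} of size 2, {r^2, r^7} of size 2, {r^3, r^6} of size 2, {r^4, r^5} of size 2, {s, sr, ..., sr^8} of size 9.
Character table:
  irrep \ class              {e} (size 1)  {r^1, r^8} (size 2)  {r^2, r^7} (size 2)  {r^3, r^6} (size 2)  {r^4, r^5} (size 2)  {s, sr, ..., sr^8} (size 9)
  chi_1 (triv)               1             1                    1                    1                    1                    1                          
  chi_2 (sign: r->1, s->-1)  1             1                    1                    1                    1                    -1                         
  chi_3 (2d, j=1)            2             2*cos(2*pi/9)        2*cos(4*pi/9)        -1                   -2*cos(pi/9)         0                          
  chi_4 (2d, j=2)            2             2*cos(4*pi/9)        -2*cos(pi/9)         -1                   2*cos(2*pi/9)        0                          
  chi_5 (2d, j=3)            2             -1                   -1                   2                    -1                   0                          
  chi_6 (2d, j=4)            2             -2*cos(pi/9)         2*cos(2*pi/9)        -1                   2*cos(4*pi/9)        0                          

Spot check: chi_6 (2d, j=4) on {s, sr, ..., sr^8} = 0.

Working: D_9 has order 2*9 = 18 with 6 conjugacy classes, hence 6 irreducibles. Sum of squared dims 1 + 1 + 4 + 4 + 4 + 4 = 18 = |G|. Linear characters come from the abelianisation; the 2-dimensional irreps have character r^k -> 2*cos(2*pi*j*k/9), reflections -> 0.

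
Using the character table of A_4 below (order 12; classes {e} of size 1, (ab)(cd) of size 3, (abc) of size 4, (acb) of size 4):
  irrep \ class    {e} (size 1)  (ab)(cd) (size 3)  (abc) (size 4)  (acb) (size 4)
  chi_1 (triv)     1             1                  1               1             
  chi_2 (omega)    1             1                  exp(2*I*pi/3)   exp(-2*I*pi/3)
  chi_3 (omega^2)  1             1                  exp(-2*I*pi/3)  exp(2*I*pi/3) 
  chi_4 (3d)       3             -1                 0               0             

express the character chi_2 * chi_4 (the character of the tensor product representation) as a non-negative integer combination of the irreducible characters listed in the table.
chi_2 tensor chi_4 = chi_4 (all other irreducibles have multiplicity 0).

Details: The character of a tensor product is the pointwise product (chi_2 * chi_4)(C) = chi_2(C) * chi_4(C):
  {e}: (1)*(3), (ab)(cd): (1)*(-1), (abc): (exp(2*I*pi/3))*(0), (acb): (exp(-2*I*pi/3))*(0)
so (chi_2 * chi_4) takes values
  {e} -> 3, (ab)(cd) -> -1, (abc) -> 0, (acb) -> 0.
Now take the inner product of this character with each irreducible chi from the table, <chi_2*chi_4, chi> = (1/12) sum_C |C| (chi_2*chi_4)(C) conj(chi(C)):
  <chi_2*chi_4, chi_1> = (1/12)[1*(3)*conj(1) + 3*(-1)*conj(1) + 4*(0)*conj(1) + 4*(0)*conj(1)]
      = (1/12)[(3) + (-3) + (0) + (0)] = 0/12 = 0
  <chi_2*chi_4, chi_2> = (1/12)[1*(3)*conj(1) + 3*(-1)*conj(1) + 4*(0)*conj(exp(2*I*pi/3)) + 4*(0)*conj(exp(-2*I*pi/3))]
      = (1/12)[(3) + (-3) + (0) + (0)] = 0/12 = 0
  <chi_2*chi_4, chi_3> = (1/12)[1*(3)*conj(1) + 3*(-1)*conj(1) + 4*(0)*conj(exp(-2*I*pi/3)) + 4*(0)*conj(exp(2*I*pi/3))]
      = (1/12)[(3) + (-3) + (0) + (0)] = 0/12 = 0
  <chi_2*chi_4, chi_4> = (1/12)[1*(3)*conj(3) + 3*(-1)*conj(-1) + 4*(0)*conj(0) + 4*(0)*conj(0)]
      = (1/12)[(9) + (3) + (0) + (0)] = 12/12 = 1
(Exp terms are combined using exp(i*s)*conj(exp(i*t)) = exp(i*(s-t)), and sums of them are collapsed using the identity that for every m > 1 the m distinct m-th roots of unity sum to 0, e.g. 1 + exp(2*I*pi/3) + exp(-2*I*pi/3) = 0.)
Hence the multiplicities are chi_4: 1. Dimension check: dim(chi_2)*dim(chi_4) = 1*3 = 3 and sum (mult * dim) = 1*3 = 3.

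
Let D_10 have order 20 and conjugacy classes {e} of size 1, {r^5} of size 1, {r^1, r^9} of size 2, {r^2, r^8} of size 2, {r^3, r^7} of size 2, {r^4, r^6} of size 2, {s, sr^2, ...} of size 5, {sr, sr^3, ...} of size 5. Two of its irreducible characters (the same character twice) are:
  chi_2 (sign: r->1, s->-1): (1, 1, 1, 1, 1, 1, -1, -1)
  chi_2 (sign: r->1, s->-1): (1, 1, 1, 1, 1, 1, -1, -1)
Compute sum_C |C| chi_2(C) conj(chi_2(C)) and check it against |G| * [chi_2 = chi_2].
Sum = 20 = |G| = 20; so <chi_2, chi_2> = 1 (norm-1 confirms irreducibility).

Justification: Compute term by term over conjugacy classes (|C| * chi_2(C) * conj(chi_2(C))):
  1*(1)*conj(1) + 1*(1)*conj(1) + 2*(1)*conj(1) + 2*(1)*conj(1) + 2*(1)*conj(1) + 2*(1)*conj(1) + 5*(-1)*conj(-1) + 5*(-1)*conj(-1)
  = (1) + (1) + (2) + (2) + (2) + (2) + (5) + (5)
  = 20.
Dividing by |G| = 20 gives 20/20 = 1, matching the row-orthogonality relation <chi_2, chi_2> = [chi_2 = chi_2].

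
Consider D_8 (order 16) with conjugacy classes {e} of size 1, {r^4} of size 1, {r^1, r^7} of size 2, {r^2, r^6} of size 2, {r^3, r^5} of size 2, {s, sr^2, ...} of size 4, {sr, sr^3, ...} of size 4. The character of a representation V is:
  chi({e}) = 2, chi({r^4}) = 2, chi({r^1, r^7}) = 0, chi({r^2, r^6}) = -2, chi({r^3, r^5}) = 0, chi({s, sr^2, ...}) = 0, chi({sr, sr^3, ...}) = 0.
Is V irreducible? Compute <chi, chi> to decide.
Irreducible: <chi, chi> = 1.

Working: <chi, chi> = (1/|G|) sum_C |C| * |chi(C)|^2 = (1/16)[1*|2|^2 + 1*|2|^2 + 2*|0|^2 + 2*|-2|^2 + 2*|0|^2 + 4*|0|^2 + 4*|0|^2]
  = (1/16)[(4) + (4) + (0) + (8) + (0) + (0) + (0)] = 16/16 = 1.
A character is irreducible iff <chi, chi> = 1, so this representation is irreducible.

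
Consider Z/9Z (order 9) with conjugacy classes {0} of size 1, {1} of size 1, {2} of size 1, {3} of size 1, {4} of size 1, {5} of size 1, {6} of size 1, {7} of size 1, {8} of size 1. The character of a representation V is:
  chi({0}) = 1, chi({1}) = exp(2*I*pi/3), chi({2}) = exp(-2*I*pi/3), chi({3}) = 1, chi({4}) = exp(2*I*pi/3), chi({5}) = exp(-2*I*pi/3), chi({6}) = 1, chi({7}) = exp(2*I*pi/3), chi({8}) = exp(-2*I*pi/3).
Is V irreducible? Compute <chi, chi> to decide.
Irreducible: <chi, chi> = 1.

Solution. <chi, chi> = (1/|G|) sum_C |C| * |chi(C)|^2 = (1/9)[1*|1|^2 + 1*|exp(2*I*pi/3)|^2 + 1*|exp(-2*I*pi/3)|^2 + 1*|1|^2 + 1*|exp(2*I*pi/3)|^2 + 1*|exp(-2*I*pi/3)|^2 + 1*|1|^2 + 1*|exp(2*I*pi/3)|^2 + 1*|exp(-2*I*pi/3)|^2]
  = (1/9)[(1) + (1) + (1) + (1) + (1) + (1) + (1) + (1) + (1)] = 9/9 = 1.
(Exp terms are combined using exp(i*s)*conj(exp(i*t)) = exp(i*(s-t)), and sums of them are collapsed using the identity that for every m > 1 the m distinct m-th roots of unity sum to 0, e.g. 1 + exp(2*I*pi/3) + exp(-2*I*pi/3) = 0.)
A character is irreducible iff <chi, chi> = 1, so this representation is irreducible.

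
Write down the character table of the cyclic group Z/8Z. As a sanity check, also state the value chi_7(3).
Character table of Z/8Z (irreps indexed chi_0,...,chi_7 with chi_k(m) = zeta_8^(k*m), zeta_8 = exp(2*pi*i/8)):
  irrep \ class  {0} (size 1)  {1} (size 1)    {2} (size 1)  {3} (size 1)    {4} (size 1)  {5} (size 1)    {6} (size 1)  {7} (size 1)  
  chi_0          1             1               1             1               1             1               1             1             
  chi_1          1             exp(I*pi/4)     I             exp(3*I*pi/4)   -1            exp(-3*I*pi/4)  -I            exp(-I*pi/4)  
  chi_2          1             I               -1            -I              1             I               -1            -I            
  chi_3          1             exp(3*I*pi/4)   -I            exp(I*pi/4)     -1            exp(-I*pi/4)    I             exp(-3*I*pi/4)
  chi_4          1             -1              1             -1              1             -1              1             -1            
  chi_5          1             exp(-3*I*pi/4)  I             exp(-I*pi/4)    -1            exp(I*pi/4)     -I            exp(3*I*pi/4) 
  chi_6          1             -I              -1            I               1             -I              -1            I             
  chi_7          1             exp(-I*pi/4)    -I            exp(-3*I*pi/4)  -1            exp(3*I*pi/4)   I             exp(I*pi/4)   

Spot check: chi_7(3) = zeta_8^(7*3) = zeta_8^21 = exp(-3*I*pi/4).

Z/8Z is abelian, so all 8 irreducible complex representations are 1-dimensional. They are given by chi_k(m) = zeta_8^(k*m) for k = 0,...,7. Row orthogonality: sum_m chi_k(m) conj(chi_l(m)) = 8 * [k = l].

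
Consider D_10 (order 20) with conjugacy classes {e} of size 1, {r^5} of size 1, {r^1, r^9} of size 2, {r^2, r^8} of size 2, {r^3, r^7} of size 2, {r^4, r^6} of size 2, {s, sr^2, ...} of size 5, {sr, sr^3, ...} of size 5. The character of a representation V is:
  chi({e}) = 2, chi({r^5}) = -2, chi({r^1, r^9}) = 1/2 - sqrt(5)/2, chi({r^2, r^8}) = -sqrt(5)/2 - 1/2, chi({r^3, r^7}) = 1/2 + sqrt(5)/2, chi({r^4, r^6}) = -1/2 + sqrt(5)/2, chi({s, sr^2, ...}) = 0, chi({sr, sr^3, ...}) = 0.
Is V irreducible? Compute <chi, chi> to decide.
Irreducible: <chi, chi> = 1.

Reasoning: <chi, chi> = (1/|G|) sum_C |C| * |chi(C)|^2 = (1/20)[1*|2|^2 + 1*|-2|^2 + 2*|1/2 - sqrt(5)/2|^2 + 2*|-sqrt(5)/2 - 1/2|^2 + 2*|1/2 + sqrt(5)/2|^2 + 2*|-1/2 + sqrt(5)/2|^2 + 5*|0|^2 + 5*|0|^2]
  = (1/20)[(4) + (4) + (3 - sqrt(5)) + (sqrt(5) + 3) + (sqrt(5) + 3) + (3 - sqrt(5)) + (0) + (0)] = 20/20 = 1.
A character is irreducible iff <chi, chi> = 1, so this representation is irreducible.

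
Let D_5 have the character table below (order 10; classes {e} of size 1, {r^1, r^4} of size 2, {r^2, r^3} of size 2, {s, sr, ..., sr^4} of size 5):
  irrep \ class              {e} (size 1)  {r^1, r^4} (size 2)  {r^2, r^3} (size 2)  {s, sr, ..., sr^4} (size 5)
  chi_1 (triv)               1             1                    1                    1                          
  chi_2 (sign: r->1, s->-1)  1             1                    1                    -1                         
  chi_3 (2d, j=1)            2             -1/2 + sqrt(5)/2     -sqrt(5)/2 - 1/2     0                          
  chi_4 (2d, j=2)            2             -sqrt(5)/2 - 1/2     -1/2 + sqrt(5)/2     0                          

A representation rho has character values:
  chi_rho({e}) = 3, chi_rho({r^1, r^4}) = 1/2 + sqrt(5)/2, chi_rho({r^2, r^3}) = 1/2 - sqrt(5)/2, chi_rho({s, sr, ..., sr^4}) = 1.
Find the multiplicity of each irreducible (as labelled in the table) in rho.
Multiplicities: chi_1: 1, chi_2: 0, chi_3: 1, chi_4: 0.

Solution. Use <chi_rho, chi> = (1/|G|) sum_C |C| * chi_rho(C) * conj(chi(C)) with |G| = 10 for each irreducible chi in the table:
  <chi_rho, chi_1> = (1/10)[1*(3)*conj(1) + 2*(1/2 + sqrt(5)/2)*conj(1) + 2*(1/2 - sqrt(5)/2)*conj(1) + 5*(1)*conj(1)]
      = (1/10)[(3) + (1 + sqrt(5)) + (1 - sqrt(5)) + (5)] = 10/10 = 1
  <chi_rho, chi_2> = (1/10)[1*(3)*conj(1) + 2*(1/2 + sqrt(5)/2)*conj(1) + 2*(1/2 - sqrt(5)/2)*conj(1) + 5*(1)*conj(-1)]
      = (1/10)[(3) + (1 + sqrt(5)) + (1 - sqrt(5)) + (-5)] = 0/10 = 0
  <chi_rho, chi_3> = (1/10)[1*(3)*conj(2) + 2*(1/2 + sqrt(5)/2)*conj(-1/2 + sqrt(5)/2) + 2*(1/2 - sqrt(5)/2)*conj(-sqrt(5)/2 - 1/2) + 5*(1)*conj(0)]
      = (1/10)[(6) + (2) + (2) + (0)] = 10/10 = 1
  <chi_rho, chi_4> = (1/10)[1*(3)*conj(2) + 2*(1/2 + sqrt(5)/2)*conj(-sqrt(5)/2 - 1/2) + 2*(1/2 - sqrt(5)/2)*conj(-1/2 + sqrt(5)/2) + 5*(1)*conj(0)]
      = (1/10)[(6) + (-3 - sqrt(5)) + (-3 + sqrt(5)) + (0)] = 0/10 = 0
Dimension check: dim(rho) = sum (mult * dim) = 1*1 + 0*1 + 1*2 + 0*2 = 3 = chi_rho(e) = 3.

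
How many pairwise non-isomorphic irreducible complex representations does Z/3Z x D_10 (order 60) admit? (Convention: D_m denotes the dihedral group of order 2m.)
24

Derivation: The number of irreducible complex representations of a finite group equals its number of conjugacy classes. For a direct product, #classes(G x H) = #classes(G) * #classes(H). Z/3Z has 3 classes (abelian), D_10 has 8 classes, so 3 * 8 = 24, so Z/3Z x D_10 (order 60) has exactly 24 irreducible complex representations.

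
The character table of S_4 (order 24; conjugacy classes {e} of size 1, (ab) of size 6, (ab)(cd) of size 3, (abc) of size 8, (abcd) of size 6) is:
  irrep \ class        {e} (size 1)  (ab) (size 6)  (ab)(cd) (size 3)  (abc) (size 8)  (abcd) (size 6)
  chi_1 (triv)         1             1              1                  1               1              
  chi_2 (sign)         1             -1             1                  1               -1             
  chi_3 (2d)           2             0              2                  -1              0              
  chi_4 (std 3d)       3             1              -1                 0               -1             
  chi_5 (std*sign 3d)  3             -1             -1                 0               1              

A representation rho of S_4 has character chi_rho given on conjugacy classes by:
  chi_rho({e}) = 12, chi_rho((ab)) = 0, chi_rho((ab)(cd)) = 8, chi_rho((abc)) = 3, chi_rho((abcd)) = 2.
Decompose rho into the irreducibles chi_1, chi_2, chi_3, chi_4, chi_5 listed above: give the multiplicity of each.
Multiplicities: chi_1: 3, chi_2: 2, chi_3: 2, chi_4: 0, chi_5: 1.

Solution. Use <chi_rho, chi> = (1/|G|) sum_C |C| * chi_rho(C) * conj(chi(C)) with |G| = 24 for each irreducible chi in the table:
  <chi_rho, chi_1> = (1/24)[1*(12)*conj(1) + 6*(0)*conj(1) + 3*(8)*conj(1) + 8*(3)*conj(1) + 6*(2)*conj(1)]
      = (1/24)[(12) + (0) + (24) + (24) + (12)] = 72/24 = 3
  <chi_rho, chi_2> = (1/24)[1*(12)*conj(1) + 6*(0)*conj(-1) + 3*(8)*conj(1) + 8*(3)*conj(1) + 6*(2)*conj(-1)]
      = (1/24)[(12) + (0) + (24) + (24) + (-12)] = 48/24 = 2
  <chi_rho, chi_3> = (1/24)[1*(12)*conj(2) + 6*(0)*conj(0) + 3*(8)*conj(2) + 8*(3)*conj(-1) + 6*(2)*conj(0)]
      = (1/24)[(24) + (0) + (48) + (-24) + (0)] = 48/24 = 2
  <chi_rho, chi_4> = (1/24)[1*(12)*conj(3) + 6*(0)*conj(1) + 3*(8)*conj(-1) + 8*(3)*conj(0) + 6*(2)*conj(-1)]
      = (1/24)[(36) + (0) + (-24) + (0) + (-12)] = 0/24 = 0
  <chi_rho, chi_5> = (1/24)[1*(12)*conj(3) + 6*(0)*conj(-1) + 3*(8)*conj(-1) + 8*(3)*conj(0) + 6*(2)*conj(1)]
      = (1/24)[(36) + (0) + (-24) + (0) + (12)] = 24/24 = 1
Dimension check: dim(rho) = sum (mult * dim) = 3*1 + 2*1 + 2*2 + 0*3 + 1*3 = 12 = chi_rho(e) = 12.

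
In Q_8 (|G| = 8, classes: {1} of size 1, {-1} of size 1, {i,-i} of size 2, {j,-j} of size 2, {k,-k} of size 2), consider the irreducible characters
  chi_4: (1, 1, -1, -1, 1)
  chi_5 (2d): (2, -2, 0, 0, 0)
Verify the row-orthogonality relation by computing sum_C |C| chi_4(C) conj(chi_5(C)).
Sum = 0; so <chi_4, chi_5> = 0 (distinct irreducibles are orthogonal).

Justification: Compute term by term over conjugacy classes (|C| * chi_4(C) * conj(chi_5(C))):
  1*(1)*conj(2) + 1*(1)*conj(-2) + 2*(-1)*conj(0) + 2*(-1)*conj(0) + 2*(1)*conj(0)
  = (2) + (-2) + (0) + (0) + (0)
  = 0.
Dividing by |G| = 8 gives 0/8 = 0, matching the row-orthogonality relation <chi_4, chi_5> = [chi_4 = chi_5].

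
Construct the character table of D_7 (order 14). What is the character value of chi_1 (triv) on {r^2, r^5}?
Conjugacy classes: {e} of size 1, {r^1, r^6} of size 2, {r^2, r^5} of size 2, {r^3, r^4} of size 2, {s, sr, ..., sr^6} of size 7.
Character table:
  irrep \ class              {e} (size 1)  {r^1, r^6} (size 2)  {r^2, r^5} (size 2)  {r^3, r^4} (size 2)  {s, sr, ..., sr^6} (size 7)
  chi_1 (triv)               1             1                    1                    1                    1                          
  chi_2 (sign: r->1, s->-1)  1             1                    1                    1                    -1                         
  chi_3 (2d, j=1)            2             2*cos(2*pi/7)        -2*cos(3*pi/7)       -2*cos(pi/7)         0                          
  chi_4 (2d, j=2)            2             -2*cos(3*pi/7)       -2*cos(pi/7)         2*cos(2*pi/7)        0                          
  chi_5 (2d, j=3)            2             -2*cos(pi/7)         2*cos(2*pi/7)        -2*cos(3*pi/7)       0                          

Spot check: chi_1 (triv) on {r^2, r^5} = 1.

Proof sketch: D_7 has order 2*7 = 14 with 5 conjugacy classes, hence 5 irreducibles. Sum of squared dims 1 + 1 + 4 + 4 + 4 = 14 = |G|. Linear characters come from the abelianisation; the 2-dimensional irreps have character r^k -> 2*cos(2*pi*j*k/7), reflections -> 0.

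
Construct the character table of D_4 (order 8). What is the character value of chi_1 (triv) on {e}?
Conjugacy classes: {e} of size 1, {r^2} of size 1, {r^1, r^3} of size 2, {s, sr^2, ...} of size 2, {sr, sr^3, ...} of size 2.
Character table:
  irrep \ class              {e} (size 1)  {r^2} (size 1)  {r^1, r^3} (size 2)  {s, sr^2, ...} (size 2)  {sr, sr^3, ...} (size 2)
  chi_1 (triv)               1             1               1                    1                        1                       
  chi_2 (sign: r->1, s->-1)  1             1               1                    -1                       -1                      
  chi_3 (r->-1, s->1)        1             1               -1                   1                        -1                      
  chi_4 (r->-1, s->-1)       1             1               -1                   -1                       1                       
  chi_5 (2d, j=1)            2             -2              0                    0                        0                       

Spot check: chi_1 (triv) on {e} = 1.

Reasoning: D_4 has order 2*4 = 8 with 5 conjugacy classes, hence 5 irreducibles. Sum of squared dims 1 + 1 + 1 + 1 + 4 = 8 = |G|. Linear characters come from the abelianisation; the 2-dimensional irreps have character r^k -> 2*cos(2*pi*j*k/4), reflections -> 0.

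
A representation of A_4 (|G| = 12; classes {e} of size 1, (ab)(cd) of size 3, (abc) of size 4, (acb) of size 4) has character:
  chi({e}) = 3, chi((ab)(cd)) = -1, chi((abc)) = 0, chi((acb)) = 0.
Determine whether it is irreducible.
Irreducible: <chi, chi> = 1.

Proof sketch: <chi, chi> = (1/|G|) sum_C |C| * |chi(C)|^2 = (1/12)[1*|3|^2 + 3*|-1|^2 + 4*|0|^2 + 4*|0|^2]
  = (1/12)[(9) + (3) + (0) + (0)] = 12/12 = 1.
(Exp terms are combined using exp(i*s)*conj(exp(i*t)) = exp(i*(s-t)), and sums of them are collapsed using the identity that for every m > 1 the m distinct m-th roots of unity sum to 0, e.g. 1 + exp(2*I*pi/3) + exp(-2*I*pi/3) = 0.)
A character is irreducible iff <chi, chi> = 1, so this representation is irreducible.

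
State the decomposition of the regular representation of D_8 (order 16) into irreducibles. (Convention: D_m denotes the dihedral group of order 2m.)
Each irreducible V_i of dimension d_i appears with multiplicity d_i, i.e. rho_reg = (direct sum over all irreducibles V_i) d_i V_i. The irreducible dimensions for D_8 are 1, 1, 1, 1, 2, 2, 2: 4 irreducibles of dimension 1, each with multiplicity 1; 3 irreducibles of dimension 2, each with multiplicity 2. Total dimension 4*1*1 + 3*2*2 = 16 = |G|.

Explanation: General theorem: in the regular representation of a finite group G, each irreducible appears with multiplicity equal to its dimension. Check: dim(rho_reg) = sum d_i^2 = 1 + 1 + 1 + 1 + 4 + 4 + 4 = 16 = |G|.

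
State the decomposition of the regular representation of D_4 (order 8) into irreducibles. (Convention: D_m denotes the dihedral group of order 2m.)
Each irreducible V_i of dimension d_i appears with multiplicity d_i, i.e. rho_reg = (direct sum over all irreducibles V_i) d_i V_i. The irreducible dimensions for D_4 are 1, 1, 1, 1, 2: 4 irreducibles of dimension 1, each with multiplicity 1; 1 irreducible of dimension 2, with multiplicity 2. Total dimension 4*1*1 + 1*2*2 = 8 = |G|.

Justification: General theorem: in the regular representation of a finite group G, each irreducible appears with multiplicity equal to its dimension. Check: dim(rho_reg) = sum d_i^2 = 1 + 1 + 1 + 1 + 4 = 8 = |G|.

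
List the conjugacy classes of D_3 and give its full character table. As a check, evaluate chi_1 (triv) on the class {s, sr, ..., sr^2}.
Conjugacy classes: {e} of size 1, {r^1, r^2} of size 2, {s, sr, ..., sr^2} of size 3.
Character table:
  irrep \ class              {e} (size 1)  {r^1, r^2} (size 2)  {s, sr, ..., sr^2} (size 3)
  chi_1 (triv)               1             1                    1                          
  chi_2 (sign: r->1, s->-1)  1             1                    -1                         
  chi_3 (2d, j=1)            2             -1                   0                          

Spot check: chi_1 (triv) on {s, sr, ..., sr^2} = 1.

D_3 has order 2*3 = 6 with 3 conjugacy classes, hence 3 irreducibles. Sum of squared dims 1 + 1 + 4 = 6 = |G|. Linear characters come from the abelianisation; the 2-dimensional irreps have character r^k -> 2*cos(2*pi*j*k/3), reflections -> 0.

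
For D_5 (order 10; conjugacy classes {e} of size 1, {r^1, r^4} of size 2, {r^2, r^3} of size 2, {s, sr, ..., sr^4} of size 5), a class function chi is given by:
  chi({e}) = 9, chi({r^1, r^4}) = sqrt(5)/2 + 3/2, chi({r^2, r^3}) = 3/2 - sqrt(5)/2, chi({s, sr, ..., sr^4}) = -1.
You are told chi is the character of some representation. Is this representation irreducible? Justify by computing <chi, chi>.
Not irreducible (reducible): <chi, chi> = 10 > 1.

Working: <chi, chi> = (1/|G|) sum_C |C| * |chi(C)|^2 = (1/10)[1*|9|^2 + 2*|sqrt(5)/2 + 3/2|^2 + 2*|3/2 - sqrt(5)/2|^2 + 5*|-1|^2]
  = (1/10)[(81) + (3*sqrt(5) + 7) + (7 - 3*sqrt(5)) + (5)] = 100/10 = 10.
A character is irreducible iff <chi, chi> = 1, so this representation is reducible.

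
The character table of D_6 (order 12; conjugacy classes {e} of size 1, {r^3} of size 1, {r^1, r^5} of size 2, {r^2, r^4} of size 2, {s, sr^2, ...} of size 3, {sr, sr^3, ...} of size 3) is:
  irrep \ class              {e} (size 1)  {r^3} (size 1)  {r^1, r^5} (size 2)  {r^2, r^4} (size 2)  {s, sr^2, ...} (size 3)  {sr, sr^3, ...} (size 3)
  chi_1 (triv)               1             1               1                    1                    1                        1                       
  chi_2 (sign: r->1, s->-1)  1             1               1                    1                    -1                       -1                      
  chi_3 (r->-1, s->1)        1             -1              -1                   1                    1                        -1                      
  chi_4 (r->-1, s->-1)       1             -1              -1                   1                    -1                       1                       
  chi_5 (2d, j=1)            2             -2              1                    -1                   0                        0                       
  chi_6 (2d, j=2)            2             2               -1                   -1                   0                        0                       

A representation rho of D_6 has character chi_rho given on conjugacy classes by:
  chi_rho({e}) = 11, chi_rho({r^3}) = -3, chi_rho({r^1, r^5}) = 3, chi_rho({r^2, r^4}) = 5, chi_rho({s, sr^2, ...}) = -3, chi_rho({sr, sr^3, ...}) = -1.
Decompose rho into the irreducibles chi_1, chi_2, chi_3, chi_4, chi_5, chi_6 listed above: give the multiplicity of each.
Multiplicities: chi_1: 1, chi_2: 3, chi_3: 1, chi_4: 2, chi_5: 2, chi_6: 0.

Working: Use <chi_rho, chi> = (1/|G|) sum_C |C| * chi_rho(C) * conj(chi(C)) with |G| = 12 for each irreducible chi in the table:
  <chi_rho, chi_1> = (1/12)[1*(11)*conj(1) + 1*(-3)*conj(1) + 2*(3)*conj(1) + 2*(5)*conj(1) + 3*(-3)*conj(1) + 3*(-1)*conj(1)]
      = (1/12)[(11) + (-3) + (6) + (10) + (-9) + (-3)] = 12/12 = 1
  <chi_rho, chi_2> = (1/12)[1*(11)*conj(1) + 1*(-3)*conj(1) + 2*(3)*conj(1) + 2*(5)*conj(1) + 3*(-3)*conj(-1) + 3*(-1)*conj(-1)]
      = (1/12)[(11) + (-3) + (6) + (10) + (9) + (3)] = 36/12 = 3
  <chi_rho, chi_3> = (1/12)[1*(11)*conj(1) + 1*(-3)*conj(-1) + 2*(3)*conj(-1) + 2*(5)*conj(1) + 3*(-3)*conj(1) + 3*(-1)*conj(-1)]
      = (1/12)[(11) + (3) + (-6) + (10) + (-9) + (3)] = 12/12 = 1
  <chi_rho, chi_4> = (1/12)[1*(11)*conj(1) + 1*(-3)*conj(-1) + 2*(3)*conj(-1) + 2*(5)*conj(1) + 3*(-3)*conj(-1) + 3*(-1)*conj(1)]
      = (1/12)[(11) + (3) + (-6) + (10) + (9) + (-3)] = 24/12 = 2
  <chi_rho, chi_5> = (1/12)[1*(11)*conj(2) + 1*(-3)*conj(-2) + 2*(3)*conj(1) + 2*(5)*conj(-1) + 3*(-3)*conj(0) + 3*(-1)*conj(0)]
      = (1/12)[(22) + (6) + (6) + (-10) + (0) + (0)] = 24/12 = 2
  <chi_rho, chi_6> = (1/12)[1*(11)*conj(2) + 1*(-3)*conj(2) + 2*(3)*conj(-1) + 2*(5)*conj(-1) + 3*(-3)*conj(0) + 3*(-1)*conj(0)]
      = (1/12)[(22) + (-6) + (-6) + (-10) + (0) + (0)] = 0/12 = 0
Dimension check: dim(rho) = sum (mult * dim) = 1*1 + 3*1 + 1*1 + 2*1 + 2*2 + 0*2 = 11 = chi_rho(e) = 11.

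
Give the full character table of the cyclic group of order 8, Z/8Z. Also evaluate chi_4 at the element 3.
Character table of Z/8Z (irreps indexed chi_0,...,chi_7 with chi_k(m) = zeta_8^(k*m), zeta_8 = exp(2*pi*i/8)):
  irrep \ class  {0} (size 1)  {1} (size 1)    {2} (size 1)  {3} (size 1)    {4} (size 1)  {5} (size 1)    {6} (size 1)  {7} (size 1)  
  chi_0          1             1               1             1               1             1               1             1             
  chi_1          1             exp(I*pi/4)     I             exp(3*I*pi/4)   -1            exp(-3*I*pi/4)  -I            exp(-I*pi/4)  
  chi_2          1             I               -1            -I              1             I               -1            -I            
  chi_3          1             exp(3*I*pi/4)   -I            exp(I*pi/4)     -1            exp(-I*pi/4)    I             exp(-3*I*pi/4)
  chi_4          1             -1              1             -1              1             -1              1             -1            
  chi_5          1             exp(-3*I*pi/4)  I             exp(-I*pi/4)    -1            exp(I*pi/4)     -I            exp(3*I*pi/4) 
  chi_6          1             -I              -1            I               1             -I              -1            I             
  chi_7          1             exp(-I*pi/4)    -I            exp(-3*I*pi/4)  -1            exp(3*I*pi/4)   I             exp(I*pi/4)   

Spot check: chi_4(3) = zeta_8^(4*3) = zeta_8^12 = -1.

Why: Z/8Z is abelian, so all 8 irreducible complex representations are 1-dimensional. They are given by chi_k(m) = zeta_8^(k*m) for k = 0,...,7. Row orthogonality: sum_m chi_k(m) conj(chi_l(m)) = 8 * [k = l].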